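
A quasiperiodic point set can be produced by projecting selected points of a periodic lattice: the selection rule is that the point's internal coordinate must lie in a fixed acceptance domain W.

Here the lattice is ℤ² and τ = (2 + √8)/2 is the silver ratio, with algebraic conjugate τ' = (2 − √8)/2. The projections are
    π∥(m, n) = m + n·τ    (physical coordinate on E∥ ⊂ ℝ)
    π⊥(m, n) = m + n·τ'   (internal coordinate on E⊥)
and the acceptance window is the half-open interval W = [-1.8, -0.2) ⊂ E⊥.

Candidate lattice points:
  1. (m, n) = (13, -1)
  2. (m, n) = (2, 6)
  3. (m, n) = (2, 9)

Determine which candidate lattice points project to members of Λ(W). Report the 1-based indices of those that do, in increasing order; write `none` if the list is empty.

Numerically τ ≈ 2.4142 and τ' = −1/τ ≈ -0.4142.
candidate 1: (m,n)=(13,-1) → π∥ = 13-1·τ ≈ 10.5858, π⊥ = 13-1·τ' ≈ 13.4142 ∉ [-1.8, -0.2) ⇒ out
candidate 2: (m,n)=(2,6) → π∥ = 2+6·τ ≈ 16.4853, π⊥ = 2+6·τ' ≈ -0.4853 ∈ [-1.8, -0.2) ⇒ IN Λ
candidate 3: (m,n)=(2,9) → π∥ = 2+9·τ ≈ 23.7279, π⊥ = 2+9·τ' ≈ -1.7279 ∈ [-1.8, -0.2) ⇒ IN Λ

2, 3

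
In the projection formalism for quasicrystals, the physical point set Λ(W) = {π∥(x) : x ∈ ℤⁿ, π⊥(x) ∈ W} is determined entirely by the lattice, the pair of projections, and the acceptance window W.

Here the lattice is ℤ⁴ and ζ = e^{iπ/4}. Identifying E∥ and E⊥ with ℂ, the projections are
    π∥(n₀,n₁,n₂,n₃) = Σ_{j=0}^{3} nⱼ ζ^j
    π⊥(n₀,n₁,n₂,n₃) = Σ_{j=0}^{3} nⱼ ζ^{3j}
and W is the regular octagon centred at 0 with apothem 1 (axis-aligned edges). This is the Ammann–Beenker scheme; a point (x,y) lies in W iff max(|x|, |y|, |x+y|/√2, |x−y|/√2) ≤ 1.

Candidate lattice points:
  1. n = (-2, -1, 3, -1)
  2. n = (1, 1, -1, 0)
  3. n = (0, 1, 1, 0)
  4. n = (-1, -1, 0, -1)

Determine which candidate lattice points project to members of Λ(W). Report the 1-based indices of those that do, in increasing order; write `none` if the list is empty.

π⊥(n) = n₀ + n₁ζ³ + n₂ζ⁶ + n₃ζ⁹ where ζ = e^{iπ/4}.
candidate 1: n = (-2, -1, 3, -1) → π⊥ ≈ (-2.0000, -4.4142); max(|x|,|y|,|x±y|/√2) = 4.5355 > 1 ⇒ ∉ W
candidate 2: n = (1, 1, -1, 0) → π⊥ ≈ (+0.2929, +1.7071); max(|x|,|y|,|x±y|/√2) = 1.7071 > 1 ⇒ ∉ W
candidate 3: n = (0, 1, 1, 0) → π⊥ ≈ (-0.7071, -0.2929); max(|x|,|y|,|x±y|/√2) = 0.7071 ≤ 1 ⇒ ∈ W
candidate 4: n = (-1, -1, 0, -1) → π⊥ ≈ (-1.0000, -1.4142); max(|x|,|y|,|x±y|/√2) = 1.7071 > 1 ⇒ ∉ W

3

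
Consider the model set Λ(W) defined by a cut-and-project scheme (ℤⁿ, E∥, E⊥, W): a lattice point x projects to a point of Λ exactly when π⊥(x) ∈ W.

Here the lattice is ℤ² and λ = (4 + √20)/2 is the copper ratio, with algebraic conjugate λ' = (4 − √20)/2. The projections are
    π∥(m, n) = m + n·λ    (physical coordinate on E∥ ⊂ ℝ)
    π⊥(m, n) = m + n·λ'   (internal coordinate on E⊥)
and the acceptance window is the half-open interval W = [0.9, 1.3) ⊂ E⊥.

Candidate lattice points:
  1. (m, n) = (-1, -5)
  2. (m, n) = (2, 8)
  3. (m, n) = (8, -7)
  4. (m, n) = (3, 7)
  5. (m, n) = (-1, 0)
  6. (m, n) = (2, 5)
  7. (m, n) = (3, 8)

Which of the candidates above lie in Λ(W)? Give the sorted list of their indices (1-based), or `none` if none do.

7

Compute λ' = (4−√20)/2 = -0.23607, so π⊥(m,n) = m -0.23607·n.
candidate 1: (m,n)=(-1,-5) → π∥ = -1-5·λ ≈ -22.18034, π⊥ = -1-5·λ' ≈ 0.18034 ∉ [0.9, 1.3) ⇒ out
candidate 2: (m,n)=(2,8) → π∥ = 2+8·λ ≈ 35.88854, π⊥ = 2+8·λ' ≈ 0.11146 ∉ [0.9, 1.3) ⇒ out
candidate 3: (m,n)=(8,-7) → π∥ = 8-7·λ ≈ -21.65248, π⊥ = 8-7·λ' ≈ 9.65248 ∉ [0.9, 1.3) ⇒ out
candidate 4: (m,n)=(3,7) → π∥ = 3+7·λ ≈ 32.65248, π⊥ = 3+7·λ' ≈ 1.34752 ∉ [0.9, 1.3) ⇒ out
candidate 5: (m,n)=(-1,0) → π∥ = -1+0·λ ≈ -1.00000, π⊥ = -1+0·λ' ≈ -1.00000 ∉ [0.9, 1.3) ⇒ out
candidate 6: (m,n)=(2,5) → π∥ = 2+5·λ ≈ 23.18034, π⊥ = 2+5·λ' ≈ 0.81966 ∉ [0.9, 1.3) ⇒ out
candidate 7: (m,n)=(3,8) → π∥ = 3+8·λ ≈ 36.88854, π⊥ = 3+8·λ' ≈ 1.11146 ∈ [0.9, 1.3) ⇒ IN Λ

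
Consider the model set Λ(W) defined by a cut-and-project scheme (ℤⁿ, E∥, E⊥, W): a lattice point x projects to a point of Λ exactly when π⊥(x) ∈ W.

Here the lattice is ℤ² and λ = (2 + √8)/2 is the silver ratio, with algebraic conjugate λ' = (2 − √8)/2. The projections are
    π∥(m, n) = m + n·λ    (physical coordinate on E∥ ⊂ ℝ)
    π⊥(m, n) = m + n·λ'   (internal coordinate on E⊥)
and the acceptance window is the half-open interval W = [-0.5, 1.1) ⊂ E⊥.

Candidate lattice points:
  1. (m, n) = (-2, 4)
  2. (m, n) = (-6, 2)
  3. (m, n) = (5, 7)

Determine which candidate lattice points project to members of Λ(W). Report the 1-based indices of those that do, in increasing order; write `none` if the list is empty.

none

Numerically λ ≈ 2.414214 and λ' = −1/λ ≈ -0.414214.
#1 (-2,4): internal coord -2 + (4)·λ' = -3.656854; -3.656854 ∉ [-0.5, 1.1) → out
#2 (-6,2): internal coord -6 + (2)·λ' = -6.828427; -6.828427 ∉ [-0.5, 1.1) → out
#3 (5,7): internal coord 5 + (7)·λ' = +2.100505; +2.100505 ∉ [-0.5, 1.1) → out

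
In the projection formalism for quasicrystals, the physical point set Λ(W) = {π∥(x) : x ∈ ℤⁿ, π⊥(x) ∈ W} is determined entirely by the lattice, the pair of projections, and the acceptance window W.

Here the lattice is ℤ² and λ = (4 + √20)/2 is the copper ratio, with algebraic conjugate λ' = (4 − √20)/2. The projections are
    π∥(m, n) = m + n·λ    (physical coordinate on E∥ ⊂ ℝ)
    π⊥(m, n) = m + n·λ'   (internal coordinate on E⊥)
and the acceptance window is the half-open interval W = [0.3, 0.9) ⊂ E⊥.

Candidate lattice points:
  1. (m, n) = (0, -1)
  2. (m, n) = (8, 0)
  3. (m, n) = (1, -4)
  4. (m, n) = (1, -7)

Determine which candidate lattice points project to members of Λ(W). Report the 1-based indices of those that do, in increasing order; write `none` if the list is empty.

none

λ' = (4−√20)/2 ≈ -0.2361.
candidate 1: (m,n)=(0,-1) → π∥ = 0-1·λ ≈ -4.2361, π⊥ = 0-1·λ' ≈ 0.2361 ∉ [0.3, 0.9) ⇒ out
candidate 2: (m,n)=(8,0) → π∥ = 8+0·λ ≈ 8.0000, π⊥ = 8+0·λ' ≈ 8.0000 ∉ [0.3, 0.9) ⇒ out
candidate 3: (m,n)=(1,-4) → π∥ = 1-4·λ ≈ -15.9443, π⊥ = 1-4·λ' ≈ 1.9443 ∉ [0.3, 0.9) ⇒ out
candidate 4: (m,n)=(1,-7) → π∥ = 1-7·λ ≈ -28.6525, π⊥ = 1-7·λ' ≈ 2.6525 ∉ [0.3, 0.9) ⇒ out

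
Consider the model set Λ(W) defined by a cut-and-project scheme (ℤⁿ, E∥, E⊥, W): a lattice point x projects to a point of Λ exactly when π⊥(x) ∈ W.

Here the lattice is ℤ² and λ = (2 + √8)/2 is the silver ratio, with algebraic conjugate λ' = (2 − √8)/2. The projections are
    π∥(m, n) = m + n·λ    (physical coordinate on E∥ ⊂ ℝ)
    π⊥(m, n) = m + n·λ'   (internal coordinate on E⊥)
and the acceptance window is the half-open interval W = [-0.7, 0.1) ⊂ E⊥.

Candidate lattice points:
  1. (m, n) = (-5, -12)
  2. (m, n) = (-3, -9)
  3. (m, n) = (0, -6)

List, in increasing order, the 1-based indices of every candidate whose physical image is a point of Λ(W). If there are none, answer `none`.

1

λ' = (2−√8)/2 ≈ -0.414214.
candidate 1: (m,n)=(-5,-12) → π∥ = -5-12·λ ≈ -33.970563, π⊥ = -5-12·λ' ≈ -0.029437 ∈ [-0.7, 0.1) ⇒ IN Λ
candidate 2: (m,n)=(-3,-9) → π∥ = -3-9·λ ≈ -24.727922, π⊥ = -3-9·λ' ≈ 0.727922 ∉ [-0.7, 0.1) ⇒ out
candidate 3: (m,n)=(0,-6) → π∥ = 0-6·λ ≈ -14.485281, π⊥ = 0-6·λ' ≈ 2.485281 ∉ [-0.7, 0.1) ⇒ out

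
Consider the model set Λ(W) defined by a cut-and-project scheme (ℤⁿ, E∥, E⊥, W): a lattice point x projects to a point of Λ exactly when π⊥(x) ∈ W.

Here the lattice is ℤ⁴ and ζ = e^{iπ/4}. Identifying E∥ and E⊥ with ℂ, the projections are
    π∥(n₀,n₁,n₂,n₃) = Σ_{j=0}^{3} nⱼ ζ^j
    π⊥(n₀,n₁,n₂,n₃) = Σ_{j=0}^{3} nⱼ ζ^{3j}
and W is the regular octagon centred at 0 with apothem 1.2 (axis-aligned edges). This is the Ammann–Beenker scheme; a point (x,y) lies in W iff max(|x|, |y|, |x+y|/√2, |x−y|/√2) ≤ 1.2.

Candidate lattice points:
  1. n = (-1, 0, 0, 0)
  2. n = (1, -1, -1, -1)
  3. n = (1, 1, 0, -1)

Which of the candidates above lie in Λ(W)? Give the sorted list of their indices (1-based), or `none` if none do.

With ζ = e^{iπ/4} the internal vectors are ζ^0,ζ^3,ζ^6,ζ^9.
candidate 1: n = (-1, 0, 0, 0) → π⊥ ≈ (-1.000000, +0.000000); max(|x|,|y|,|x±y|/√2) = 1.000000 ≤ 1.2 ⇒ ∈ W
candidate 2: n = (1, -1, -1, -1) → π⊥ ≈ (+1.000000, -0.414214); max(|x|,|y|,|x±y|/√2) = 1.000000 ≤ 1.2 ⇒ ∈ W
candidate 3: n = (1, 1, 0, -1) → π⊥ ≈ (-0.414214, +0.000000); max(|x|,|y|,|x±y|/√2) = 0.414214 ≤ 1.2 ⇒ ∈ W

1, 2, 3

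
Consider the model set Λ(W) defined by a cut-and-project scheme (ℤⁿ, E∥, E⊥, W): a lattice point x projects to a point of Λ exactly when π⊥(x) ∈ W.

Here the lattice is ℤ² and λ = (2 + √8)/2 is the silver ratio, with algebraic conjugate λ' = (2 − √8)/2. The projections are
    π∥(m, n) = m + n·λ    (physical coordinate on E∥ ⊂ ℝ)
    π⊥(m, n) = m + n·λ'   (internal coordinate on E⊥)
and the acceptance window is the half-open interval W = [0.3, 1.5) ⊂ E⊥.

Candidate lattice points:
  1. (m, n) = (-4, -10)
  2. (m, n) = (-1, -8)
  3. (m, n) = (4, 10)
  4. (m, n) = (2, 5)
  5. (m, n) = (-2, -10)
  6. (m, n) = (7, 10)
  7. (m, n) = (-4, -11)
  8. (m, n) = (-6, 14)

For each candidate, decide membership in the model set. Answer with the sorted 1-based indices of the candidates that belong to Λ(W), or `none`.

7

λ' = (2−√8)/2 ≈ -0.414214.
candidate 1: (m,n)=(-4,-10) → π∥ = -4-10·λ ≈ -28.142136, π⊥ = -4-10·λ' ≈ 0.142136 ∉ [0.3, 1.5) ⇒ out
candidate 2: (m,n)=(-1,-8) → π∥ = -1-8·λ ≈ -20.313708, π⊥ = -1-8·λ' ≈ 2.313708 ∉ [0.3, 1.5) ⇒ out
candidate 3: (m,n)=(4,10) → π∥ = 4+10·λ ≈ 28.142136, π⊥ = 4+10·λ' ≈ -0.142136 ∉ [0.3, 1.5) ⇒ out
candidate 4: (m,n)=(2,5) → π∥ = 2+5·λ ≈ 14.071068, π⊥ = 2+5·λ' ≈ -0.071068 ∉ [0.3, 1.5) ⇒ out
candidate 5: (m,n)=(-2,-10) → π∥ = -2-10·λ ≈ -26.142136, π⊥ = -2-10·λ' ≈ 2.142136 ∉ [0.3, 1.5) ⇒ out
candidate 6: (m,n)=(7,10) → π∥ = 7+10·λ ≈ 31.142136, π⊥ = 7+10·λ' ≈ 2.857864 ∉ [0.3, 1.5) ⇒ out
candidate 7: (m,n)=(-4,-11) → π∥ = -4-11·λ ≈ -30.556349, π⊥ = -4-11·λ' ≈ 0.556349 ∈ [0.3, 1.5) ⇒ IN Λ
candidate 8: (m,n)=(-6,14) → π∥ = -6+14·λ ≈ 27.798990, π⊥ = -6+14·λ' ≈ -11.798990 ∉ [0.3, 1.5) ⇒ out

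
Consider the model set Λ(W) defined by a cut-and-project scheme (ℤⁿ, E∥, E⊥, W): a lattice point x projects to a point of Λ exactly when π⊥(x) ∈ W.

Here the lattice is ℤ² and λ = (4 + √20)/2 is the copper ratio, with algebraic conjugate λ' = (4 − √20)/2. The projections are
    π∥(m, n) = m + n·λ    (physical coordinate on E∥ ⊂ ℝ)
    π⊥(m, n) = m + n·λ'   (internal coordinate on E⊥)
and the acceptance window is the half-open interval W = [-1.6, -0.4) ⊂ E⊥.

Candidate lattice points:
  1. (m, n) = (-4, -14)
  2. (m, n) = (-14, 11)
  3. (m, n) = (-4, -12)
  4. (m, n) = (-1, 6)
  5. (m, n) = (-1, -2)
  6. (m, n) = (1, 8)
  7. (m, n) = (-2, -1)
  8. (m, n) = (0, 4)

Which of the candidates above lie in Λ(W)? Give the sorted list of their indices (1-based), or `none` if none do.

1, 3, 5, 6, 8

λ' = (4−√20)/2 ≈ -0.2361.
candidate 1: (m,n)=(-4,-14) → π∥ = -4-14·λ ≈ -63.3050, π⊥ = -4-14·λ' ≈ -0.6950 ∈ [-1.6, -0.4) ⇒ IN Λ
candidate 2: (m,n)=(-14,11) → π∥ = -14+11·λ ≈ 32.5967, π⊥ = -14+11·λ' ≈ -16.5967 ∉ [-1.6, -0.4) ⇒ out
candidate 3: (m,n)=(-4,-12) → π∥ = -4-12·λ ≈ -54.8328, π⊥ = -4-12·λ' ≈ -1.1672 ∈ [-1.6, -0.4) ⇒ IN Λ
candidate 4: (m,n)=(-1,6) → π∥ = -1+6·λ ≈ 24.4164, π⊥ = -1+6·λ' ≈ -2.4164 ∉ [-1.6, -0.4) ⇒ out
candidate 5: (m,n)=(-1,-2) → π∥ = -1-2·λ ≈ -9.4721, π⊥ = -1-2·λ' ≈ -0.5279 ∈ [-1.6, -0.4) ⇒ IN Λ
candidate 6: (m,n)=(1,8) → π∥ = 1+8·λ ≈ 34.8885, π⊥ = 1+8·λ' ≈ -0.8885 ∈ [-1.6, -0.4) ⇒ IN Λ
candidate 7: (m,n)=(-2,-1) → π∥ = -2-1·λ ≈ -6.2361, π⊥ = -2-1·λ' ≈ -1.7639 ∉ [-1.6, -0.4) ⇒ out
candidate 8: (m,n)=(0,4) → π∥ = 0+4·λ ≈ 16.9443, π⊥ = 0+4·λ' ≈ -0.9443 ∈ [-1.6, -0.4) ⇒ IN Λ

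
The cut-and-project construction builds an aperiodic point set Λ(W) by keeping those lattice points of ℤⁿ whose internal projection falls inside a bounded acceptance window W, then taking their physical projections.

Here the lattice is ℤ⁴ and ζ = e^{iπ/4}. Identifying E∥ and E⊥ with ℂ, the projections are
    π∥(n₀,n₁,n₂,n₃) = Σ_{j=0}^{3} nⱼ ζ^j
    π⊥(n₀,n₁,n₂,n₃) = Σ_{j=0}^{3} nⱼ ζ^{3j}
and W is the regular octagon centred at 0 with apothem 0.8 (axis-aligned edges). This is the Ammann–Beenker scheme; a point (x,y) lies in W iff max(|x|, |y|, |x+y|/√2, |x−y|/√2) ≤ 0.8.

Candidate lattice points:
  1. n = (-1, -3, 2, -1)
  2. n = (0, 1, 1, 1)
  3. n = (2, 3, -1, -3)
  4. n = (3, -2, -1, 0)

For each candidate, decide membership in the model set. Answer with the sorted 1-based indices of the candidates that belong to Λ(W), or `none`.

Internal map: ζ^{3j} for j=0..3 gives (1,0), (−√2/2,√2/2), (0,−1), (√2/2,√2/2).
#1 (-1, -3, 2, -1): internal (0.4142, -4.8284); octagon support 4.8284 vs apothem 0.8 → ∉ W
#2 (0, 1, 1, 1): internal (0.0000, 0.4142); octagon support 0.4142 vs apothem 0.8 → ∈ W
#3 (2, 3, -1, -3): internal (-2.2426, 1.0000); octagon support 2.2929 vs apothem 0.8 → ∉ W
#4 (3, -2, -1, 0): internal (4.4142, -0.4142); octagon support 4.4142 vs apothem 0.8 → ∉ W

2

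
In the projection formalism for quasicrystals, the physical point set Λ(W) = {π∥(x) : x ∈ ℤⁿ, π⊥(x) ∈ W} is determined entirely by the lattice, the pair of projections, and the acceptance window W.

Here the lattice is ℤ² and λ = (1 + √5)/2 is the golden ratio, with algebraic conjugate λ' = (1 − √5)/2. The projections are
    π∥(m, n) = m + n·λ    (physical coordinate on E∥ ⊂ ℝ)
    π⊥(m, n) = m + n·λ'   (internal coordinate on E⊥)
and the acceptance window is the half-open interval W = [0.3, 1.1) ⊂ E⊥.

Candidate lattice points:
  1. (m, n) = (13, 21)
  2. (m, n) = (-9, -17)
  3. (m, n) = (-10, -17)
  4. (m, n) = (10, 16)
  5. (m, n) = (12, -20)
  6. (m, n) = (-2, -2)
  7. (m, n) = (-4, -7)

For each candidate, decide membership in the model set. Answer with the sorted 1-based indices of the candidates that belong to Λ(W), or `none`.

3, 7

Compute λ' = (1−√5)/2 = -0.618034, so π⊥(m,n) = m -0.618034·n.
candidate 1: (m,n)=(13,21) → π∥ = 13+21·λ ≈ 46.978714, π⊥ = 13+21·λ' ≈ 0.021286 ∉ [0.3, 1.1) ⇒ out
candidate 2: (m,n)=(-9,-17) → π∥ = -9-17·λ ≈ -36.506578, π⊥ = -9-17·λ' ≈ 1.506578 ∉ [0.3, 1.1) ⇒ out
candidate 3: (m,n)=(-10,-17) → π∥ = -10-17·λ ≈ -37.506578, π⊥ = -10-17·λ' ≈ 0.506578 ∈ [0.3, 1.1) ⇒ IN Λ
candidate 4: (m,n)=(10,16) → π∥ = 10+16·λ ≈ 35.888544, π⊥ = 10+16·λ' ≈ 0.111456 ∉ [0.3, 1.1) ⇒ out
candidate 5: (m,n)=(12,-20) → π∥ = 12-20·λ ≈ -20.360680, π⊥ = 12-20·λ' ≈ 24.360680 ∉ [0.3, 1.1) ⇒ out
candidate 6: (m,n)=(-2,-2) → π∥ = -2-2·λ ≈ -5.236068, π⊥ = -2-2·λ' ≈ -0.763932 ∉ [0.3, 1.1) ⇒ out
candidate 7: (m,n)=(-4,-7) → π∥ = -4-7·λ ≈ -15.326238, π⊥ = -4-7·λ' ≈ 0.326238 ∈ [0.3, 1.1) ⇒ IN Λ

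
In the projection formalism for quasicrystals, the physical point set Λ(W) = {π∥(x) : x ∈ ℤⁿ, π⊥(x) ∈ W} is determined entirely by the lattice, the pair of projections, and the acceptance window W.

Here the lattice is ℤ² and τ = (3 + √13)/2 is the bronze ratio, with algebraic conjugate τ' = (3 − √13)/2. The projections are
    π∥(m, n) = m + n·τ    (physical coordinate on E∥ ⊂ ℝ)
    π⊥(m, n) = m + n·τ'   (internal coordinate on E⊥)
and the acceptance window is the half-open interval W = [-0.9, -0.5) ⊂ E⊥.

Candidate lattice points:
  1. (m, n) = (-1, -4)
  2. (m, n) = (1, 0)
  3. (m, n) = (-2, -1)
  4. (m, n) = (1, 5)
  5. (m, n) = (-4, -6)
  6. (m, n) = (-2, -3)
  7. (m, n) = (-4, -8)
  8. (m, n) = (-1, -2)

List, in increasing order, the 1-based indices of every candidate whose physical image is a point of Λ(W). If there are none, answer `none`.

τ' = (3−√13)/2 ≈ -0.3028.
candidate 1: (m,n)=(-1,-4) → π∥ = -1-4·τ ≈ -14.2111, π⊥ = -1-4·τ' ≈ 0.2111 ∉ [-0.9, -0.5) ⇒ out
candidate 2: (m,n)=(1,0) → π∥ = 1+0·τ ≈ 1.0000, π⊥ = 1+0·τ' ≈ 1.0000 ∉ [-0.9, -0.5) ⇒ out
candidate 3: (m,n)=(-2,-1) → π∥ = -2-1·τ ≈ -5.3028, π⊥ = -2-1·τ' ≈ -1.6972 ∉ [-0.9, -0.5) ⇒ out
candidate 4: (m,n)=(1,5) → π∥ = 1+5·τ ≈ 17.5139, π⊥ = 1+5·τ' ≈ -0.5139 ∈ [-0.9, -0.5) ⇒ IN Λ
candidate 5: (m,n)=(-4,-6) → π∥ = -4-6·τ ≈ -23.8167, π⊥ = -4-6·τ' ≈ -2.1833 ∉ [-0.9, -0.5) ⇒ out
candidate 6: (m,n)=(-2,-3) → π∥ = -2-3·τ ≈ -11.9083, π⊥ = -2-3·τ' ≈ -1.0917 ∉ [-0.9, -0.5) ⇒ out
candidate 7: (m,n)=(-4,-8) → π∥ = -4-8·τ ≈ -30.4222, π⊥ = -4-8·τ' ≈ -1.5778 ∉ [-0.9, -0.5) ⇒ out
candidate 8: (m,n)=(-1,-2) → π∥ = -1-2·τ ≈ -7.6056, π⊥ = -1-2·τ' ≈ -0.3944 ∉ [-0.9, -0.5) ⇒ out

4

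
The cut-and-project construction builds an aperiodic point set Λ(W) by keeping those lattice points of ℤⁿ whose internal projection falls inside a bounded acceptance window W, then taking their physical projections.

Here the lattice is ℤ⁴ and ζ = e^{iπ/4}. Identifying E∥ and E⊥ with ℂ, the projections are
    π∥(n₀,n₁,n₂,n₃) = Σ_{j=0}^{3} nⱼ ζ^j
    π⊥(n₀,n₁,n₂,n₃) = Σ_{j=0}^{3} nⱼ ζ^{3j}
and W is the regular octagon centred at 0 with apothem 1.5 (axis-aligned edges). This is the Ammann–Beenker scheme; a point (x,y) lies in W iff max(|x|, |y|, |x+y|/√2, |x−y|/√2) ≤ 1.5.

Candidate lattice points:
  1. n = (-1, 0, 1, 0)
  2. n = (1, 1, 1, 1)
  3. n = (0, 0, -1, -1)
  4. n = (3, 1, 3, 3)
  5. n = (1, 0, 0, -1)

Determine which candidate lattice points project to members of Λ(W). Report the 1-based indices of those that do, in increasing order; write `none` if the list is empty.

π⊥(n) = n₀ + n₁ζ³ + n₂ζ⁶ + n₃ζ⁹ where ζ = e^{iπ/4}.
candidate 1: n = (-1, 0, 1, 0) → π⊥ ≈ (-1.000000, -1.000000); max(|x|,|y|,|x±y|/√2) = 1.414214 ≤ 1.5 ⇒ ∈ W
candidate 2: n = (1, 1, 1, 1) → π⊥ ≈ (+1.000000, +0.414214); max(|x|,|y|,|x±y|/√2) = 1.000000 ≤ 1.5 ⇒ ∈ W
candidate 3: n = (0, 0, -1, -1) → π⊥ ≈ (-0.707107, +0.292893); max(|x|,|y|,|x±y|/√2) = 0.707107 ≤ 1.5 ⇒ ∈ W
candidate 4: n = (3, 1, 3, 3) → π⊥ ≈ (+4.414214, -0.171573); max(|x|,|y|,|x±y|/√2) = 4.414214 > 1.5 ⇒ ∉ W
candidate 5: n = (1, 0, 0, -1) → π⊥ ≈ (+0.292893, -0.707107); max(|x|,|y|,|x±y|/√2) = 0.707107 ≤ 1.5 ⇒ ∈ W

1, 2, 3, 5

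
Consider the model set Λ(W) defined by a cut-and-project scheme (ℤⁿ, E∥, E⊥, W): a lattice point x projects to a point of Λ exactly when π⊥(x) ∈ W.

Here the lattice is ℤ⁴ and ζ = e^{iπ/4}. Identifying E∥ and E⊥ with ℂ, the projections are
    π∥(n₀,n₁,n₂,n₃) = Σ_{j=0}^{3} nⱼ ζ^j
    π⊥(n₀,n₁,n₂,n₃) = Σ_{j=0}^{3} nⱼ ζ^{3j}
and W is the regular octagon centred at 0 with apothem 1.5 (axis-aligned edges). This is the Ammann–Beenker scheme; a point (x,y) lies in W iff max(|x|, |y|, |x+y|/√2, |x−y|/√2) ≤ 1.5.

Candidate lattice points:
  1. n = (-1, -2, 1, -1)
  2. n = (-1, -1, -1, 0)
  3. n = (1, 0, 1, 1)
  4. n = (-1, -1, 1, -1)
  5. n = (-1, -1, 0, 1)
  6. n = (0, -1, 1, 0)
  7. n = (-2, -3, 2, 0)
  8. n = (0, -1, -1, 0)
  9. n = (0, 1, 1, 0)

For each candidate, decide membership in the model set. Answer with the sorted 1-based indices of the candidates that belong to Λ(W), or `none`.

π⊥(n) = n₀ + n₁ζ³ + n₂ζ⁶ + n₃ζ⁹ where ζ = e^{iπ/4}.
candidate 1: n = (-1, -2, 1, -1) → π⊥ ≈ (-0.29289, -3.12132); max(|x|,|y|,|x±y|/√2) = 3.12132 > 1.5 ⇒ ∉ W
candidate 2: n = (-1, -1, -1, 0) → π⊥ ≈ (-0.29289, +0.29289); max(|x|,|y|,|x±y|/√2) = 0.41421 ≤ 1.5 ⇒ ∈ W
candidate 3: n = (1, 0, 1, 1) → π⊥ ≈ (+1.70711, -0.29289); max(|x|,|y|,|x±y|/√2) = 1.70711 > 1.5 ⇒ ∉ W
candidate 4: n = (-1, -1, 1, -1) → π⊥ ≈ (-1.00000, -2.41421); max(|x|,|y|,|x±y|/√2) = 2.41421 > 1.5 ⇒ ∉ W
candidate 5: n = (-1, -1, 0, 1) → π⊥ ≈ (+0.41421, +0.00000); max(|x|,|y|,|x±y|/√2) = 0.41421 ≤ 1.5 ⇒ ∈ W
candidate 6: n = (0, -1, 1, 0) → π⊥ ≈ (+0.70711, -1.70711); max(|x|,|y|,|x±y|/√2) = 1.70711 > 1.5 ⇒ ∉ W
candidate 7: n = (-2, -3, 2, 0) → π⊥ ≈ (+0.12132, -4.12132); max(|x|,|y|,|x±y|/√2) = 4.12132 > 1.5 ⇒ ∉ W
candidate 8: n = (0, -1, -1, 0) → π⊥ ≈ (+0.70711, +0.29289); max(|x|,|y|,|x±y|/√2) = 0.70711 ≤ 1.5 ⇒ ∈ W
candidate 9: n = (0, 1, 1, 0) → π⊥ ≈ (-0.70711, -0.29289); max(|x|,|y|,|x±y|/√2) = 0.70711 ≤ 1.5 ⇒ ∈ W

2, 5, 8, 9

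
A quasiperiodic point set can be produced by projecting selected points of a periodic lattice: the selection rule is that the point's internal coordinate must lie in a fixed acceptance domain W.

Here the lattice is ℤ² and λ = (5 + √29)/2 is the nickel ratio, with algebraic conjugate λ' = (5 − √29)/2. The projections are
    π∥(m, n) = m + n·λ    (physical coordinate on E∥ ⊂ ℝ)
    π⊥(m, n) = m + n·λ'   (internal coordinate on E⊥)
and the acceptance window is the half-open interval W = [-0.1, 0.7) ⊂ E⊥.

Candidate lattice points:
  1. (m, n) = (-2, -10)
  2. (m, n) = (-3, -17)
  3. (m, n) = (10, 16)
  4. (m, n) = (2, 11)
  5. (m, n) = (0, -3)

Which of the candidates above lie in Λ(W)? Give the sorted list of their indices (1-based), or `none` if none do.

Numerically λ ≈ 5.19258 and λ' = −1/λ ≈ -0.19258.
candidate 1: (m,n)=(-2,-10) → π∥ = -2-10·λ ≈ -53.92582, π⊥ = -2-10·λ' ≈ -0.07418 ∈ [-0.1, 0.7) ⇒ IN Λ
candidate 2: (m,n)=(-3,-17) → π∥ = -3-17·λ ≈ -91.27390, π⊥ = -3-17·λ' ≈ 0.27390 ∈ [-0.1, 0.7) ⇒ IN Λ
candidate 3: (m,n)=(10,16) → π∥ = 10+16·λ ≈ 93.08132, π⊥ = 10+16·λ' ≈ 6.91868 ∉ [-0.1, 0.7) ⇒ out
candidate 4: (m,n)=(2,11) → π∥ = 2+11·λ ≈ 59.11841, π⊥ = 2+11·λ' ≈ -0.11841 ∉ [-0.1, 0.7) ⇒ out
candidate 5: (m,n)=(0,-3) → π∥ = 0-3·λ ≈ -15.57775, π⊥ = 0-3·λ' ≈ 0.57775 ∈ [-0.1, 0.7) ⇒ IN Λ

1, 2, 5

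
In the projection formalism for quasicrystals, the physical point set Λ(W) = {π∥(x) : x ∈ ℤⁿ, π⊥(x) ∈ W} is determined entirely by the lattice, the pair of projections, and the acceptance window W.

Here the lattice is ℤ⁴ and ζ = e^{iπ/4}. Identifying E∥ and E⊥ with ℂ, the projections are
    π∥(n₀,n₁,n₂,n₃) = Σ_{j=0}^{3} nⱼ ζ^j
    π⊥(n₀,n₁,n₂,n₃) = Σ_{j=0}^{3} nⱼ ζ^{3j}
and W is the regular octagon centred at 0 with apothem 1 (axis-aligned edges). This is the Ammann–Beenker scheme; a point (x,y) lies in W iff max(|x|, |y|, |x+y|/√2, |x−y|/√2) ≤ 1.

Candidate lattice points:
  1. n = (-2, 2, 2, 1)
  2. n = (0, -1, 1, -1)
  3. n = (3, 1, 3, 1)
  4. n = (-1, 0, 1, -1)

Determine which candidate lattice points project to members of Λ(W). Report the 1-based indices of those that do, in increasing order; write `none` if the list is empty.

Internal map: ζ^{3j} for j=0..3 gives (1,0), (−√2/2,√2/2), (0,−1), (√2/2,√2/2).
#1 (-2, 2, 2, 1): internal (-2.707107, 0.121320); octagon support 2.707107 vs apothem 1 → ∉ W
#2 (0, -1, 1, -1): internal (0.000000, -2.414214); octagon support 2.414214 vs apothem 1 → ∉ W
#3 (3, 1, 3, 1): internal (3.000000, -1.585786); octagon support 3.242641 vs apothem 1 → ∉ W
#4 (-1, 0, 1, -1): internal (-1.707107, -1.707107); octagon support 2.414214 vs apothem 1 → ∉ W

none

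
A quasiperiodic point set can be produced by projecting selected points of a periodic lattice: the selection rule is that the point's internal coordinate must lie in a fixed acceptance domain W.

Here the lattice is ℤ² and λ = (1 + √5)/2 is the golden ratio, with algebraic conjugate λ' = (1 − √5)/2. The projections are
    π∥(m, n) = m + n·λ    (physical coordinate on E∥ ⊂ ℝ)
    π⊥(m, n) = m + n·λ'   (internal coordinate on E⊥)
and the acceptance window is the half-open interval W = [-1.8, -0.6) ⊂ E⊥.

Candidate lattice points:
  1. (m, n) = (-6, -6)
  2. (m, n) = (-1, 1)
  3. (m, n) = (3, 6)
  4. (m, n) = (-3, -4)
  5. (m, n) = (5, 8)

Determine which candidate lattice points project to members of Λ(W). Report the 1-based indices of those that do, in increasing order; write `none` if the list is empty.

Compute λ' = (1−√5)/2 = -0.618034, so π⊥(m,n) = m -0.618034·n.
[1] lift (-6,-6): star map gives -2.291796; window check -1.8 ≤ -2.291796 < -0.6 is false → out
[2] lift (-1,1): star map gives -1.618034; window check -1.8 ≤ -1.618034 < -0.6 is true → IN Λ
[3] lift (3,6): star map gives -0.708204; window check -1.8 ≤ -0.708204 < -0.6 is true → IN Λ
[4] lift (-3,-4): star map gives -0.527864; window check -1.8 ≤ -0.527864 < -0.6 is false → out
[5] lift (5,8): star map gives 0.055728; window check -1.8 ≤ 0.055728 < -0.6 is false → out

2, 3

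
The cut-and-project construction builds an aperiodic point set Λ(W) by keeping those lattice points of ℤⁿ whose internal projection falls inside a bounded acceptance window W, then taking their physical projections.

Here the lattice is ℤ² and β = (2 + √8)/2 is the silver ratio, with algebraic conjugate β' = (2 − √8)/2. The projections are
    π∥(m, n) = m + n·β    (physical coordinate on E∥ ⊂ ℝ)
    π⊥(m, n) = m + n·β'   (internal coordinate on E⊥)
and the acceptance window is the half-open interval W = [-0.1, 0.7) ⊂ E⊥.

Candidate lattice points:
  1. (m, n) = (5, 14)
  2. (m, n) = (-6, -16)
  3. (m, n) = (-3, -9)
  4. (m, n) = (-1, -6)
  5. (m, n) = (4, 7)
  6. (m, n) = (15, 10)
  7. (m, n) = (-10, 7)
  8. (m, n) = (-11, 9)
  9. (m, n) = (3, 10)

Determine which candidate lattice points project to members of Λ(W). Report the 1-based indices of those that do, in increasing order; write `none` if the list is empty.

2

Compute β' = (2−√8)/2 = -0.41421, so π⊥(m,n) = m -0.41421·n.
candidate 1: (m,n)=(5,14) → π∥ = 5+14·β ≈ 38.79899, π⊥ = 5+14·β' ≈ -0.79899 ∉ [-0.1, 0.7) ⇒ out
candidate 2: (m,n)=(-6,-16) → π∥ = -6-16·β ≈ -44.62742, π⊥ = -6-16·β' ≈ 0.62742 ∈ [-0.1, 0.7) ⇒ IN Λ
candidate 3: (m,n)=(-3,-9) → π∥ = -3-9·β ≈ -24.72792, π⊥ = -3-9·β' ≈ 0.72792 ∉ [-0.1, 0.7) ⇒ out
candidate 4: (m,n)=(-1,-6) → π∥ = -1-6·β ≈ -15.48528, π⊥ = -1-6·β' ≈ 1.48528 ∉ [-0.1, 0.7) ⇒ out
candidate 5: (m,n)=(4,7) → π∥ = 4+7·β ≈ 20.89949, π⊥ = 4+7·β' ≈ 1.10051 ∉ [-0.1, 0.7) ⇒ out
candidate 6: (m,n)=(15,10) → π∥ = 15+10·β ≈ 39.14214, π⊥ = 15+10·β' ≈ 10.85786 ∉ [-0.1, 0.7) ⇒ out
candidate 7: (m,n)=(-10,7) → π∥ = -10+7·β ≈ 6.89949, π⊥ = -10+7·β' ≈ -12.89949 ∉ [-0.1, 0.7) ⇒ out
candidate 8: (m,n)=(-11,9) → π∥ = -11+9·β ≈ 10.72792, π⊥ = -11+9·β' ≈ -14.72792 ∉ [-0.1, 0.7) ⇒ out
candidate 9: (m,n)=(3,10) → π∥ = 3+10·β ≈ 27.14214, π⊥ = 3+10·β' ≈ -1.14214 ∉ [-0.1, 0.7) ⇒ out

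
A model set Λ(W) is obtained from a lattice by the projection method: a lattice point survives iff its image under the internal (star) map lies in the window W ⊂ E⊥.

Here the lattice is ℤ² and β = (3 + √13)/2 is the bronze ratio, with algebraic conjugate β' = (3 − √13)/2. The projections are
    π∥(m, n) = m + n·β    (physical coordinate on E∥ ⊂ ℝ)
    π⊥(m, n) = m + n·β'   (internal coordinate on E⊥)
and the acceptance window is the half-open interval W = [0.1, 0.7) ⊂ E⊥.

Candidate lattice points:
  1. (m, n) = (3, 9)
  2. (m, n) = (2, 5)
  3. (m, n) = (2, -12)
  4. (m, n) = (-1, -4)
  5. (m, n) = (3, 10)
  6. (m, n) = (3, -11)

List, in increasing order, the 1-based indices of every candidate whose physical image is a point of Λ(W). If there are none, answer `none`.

1, 2, 4

β' = (3−√13)/2 ≈ -0.302776.
#1 (3,9): internal coord 3 + (9)·β' = +0.275019; +0.275019 ∈ [0.1, 0.7) → IN Λ
#2 (2,5): internal coord 2 + (5)·β' = +0.486122; +0.486122 ∈ [0.1, 0.7) → IN Λ
#3 (2,-12): internal coord 2 + (-12)·β' = +5.633308; +5.633308 ∉ [0.1, 0.7) → out
#4 (-1,-4): internal coord -1 + (-4)·β' = +0.211103; +0.211103 ∈ [0.1, 0.7) → IN Λ
#5 (3,10): internal coord 3 + (10)·β' = -0.027756; -0.027756 ∉ [0.1, 0.7) → out
#6 (3,-11): internal coord 3 + (-11)·β' = +6.330532; +6.330532 ∉ [0.1, 0.7) → out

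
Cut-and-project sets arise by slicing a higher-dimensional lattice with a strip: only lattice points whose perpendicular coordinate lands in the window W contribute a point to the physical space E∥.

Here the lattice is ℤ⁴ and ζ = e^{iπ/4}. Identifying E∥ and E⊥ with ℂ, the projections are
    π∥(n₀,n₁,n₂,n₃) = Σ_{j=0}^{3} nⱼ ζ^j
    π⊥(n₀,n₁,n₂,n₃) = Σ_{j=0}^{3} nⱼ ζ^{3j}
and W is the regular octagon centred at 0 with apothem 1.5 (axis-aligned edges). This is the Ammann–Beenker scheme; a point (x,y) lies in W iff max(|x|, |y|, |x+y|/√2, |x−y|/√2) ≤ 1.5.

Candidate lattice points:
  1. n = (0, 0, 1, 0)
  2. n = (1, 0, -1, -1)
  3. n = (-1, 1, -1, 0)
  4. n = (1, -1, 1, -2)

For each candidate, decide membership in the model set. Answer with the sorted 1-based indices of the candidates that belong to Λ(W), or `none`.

1, 2

Internal map: ζ^{3j} for j=0..3 gives (1,0), (−√2/2,√2/2), (0,−1), (√2/2,√2/2).
#1 (0, 0, 1, 0): internal (0.000000, -1.000000); octagon support 1.000000 vs apothem 1.5 → ∈ W
#2 (1, 0, -1, -1): internal (0.292893, 0.292893); octagon support 0.414214 vs apothem 1.5 → ∈ W
#3 (-1, 1, -1, 0): internal (-1.707107, 1.707107); octagon support 2.414214 vs apothem 1.5 → ∉ W
#4 (1, -1, 1, -2): internal (0.292893, -3.121320); octagon support 3.121320 vs apothem 1.5 → ∉ W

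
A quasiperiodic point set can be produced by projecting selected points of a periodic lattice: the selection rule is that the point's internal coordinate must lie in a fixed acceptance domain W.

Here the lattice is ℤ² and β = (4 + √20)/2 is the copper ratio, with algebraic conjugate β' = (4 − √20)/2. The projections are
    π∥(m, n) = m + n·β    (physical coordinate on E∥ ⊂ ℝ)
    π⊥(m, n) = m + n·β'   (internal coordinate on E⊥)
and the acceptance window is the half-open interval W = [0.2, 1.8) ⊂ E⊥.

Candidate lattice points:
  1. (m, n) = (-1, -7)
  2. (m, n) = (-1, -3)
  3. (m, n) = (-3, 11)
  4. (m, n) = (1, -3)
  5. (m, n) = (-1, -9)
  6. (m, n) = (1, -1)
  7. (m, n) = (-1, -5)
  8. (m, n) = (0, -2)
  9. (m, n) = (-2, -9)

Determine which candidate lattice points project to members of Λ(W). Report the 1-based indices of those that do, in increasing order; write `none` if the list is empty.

1, 4, 5, 6, 8

Compute β' = (4−√20)/2 = -0.2361, so π⊥(m,n) = m -0.2361·n.
candidate 1: (m,n)=(-1,-7) → π∥ = -1-7·β ≈ -30.6525, π⊥ = -1-7·β' ≈ 0.6525 ∈ [0.2, 1.8) ⇒ IN Λ
candidate 2: (m,n)=(-1,-3) → π∥ = -1-3·β ≈ -13.7082, π⊥ = -1-3·β' ≈ -0.2918 ∉ [0.2, 1.8) ⇒ out
candidate 3: (m,n)=(-3,11) → π∥ = -3+11·β ≈ 43.5967, π⊥ = -3+11·β' ≈ -5.5967 ∉ [0.2, 1.8) ⇒ out
candidate 4: (m,n)=(1,-3) → π∥ = 1-3·β ≈ -11.7082, π⊥ = 1-3·β' ≈ 1.7082 ∈ [0.2, 1.8) ⇒ IN Λ
candidate 5: (m,n)=(-1,-9) → π∥ = -1-9·β ≈ -39.1246, π⊥ = -1-9·β' ≈ 1.1246 ∈ [0.2, 1.8) ⇒ IN Λ
candidate 6: (m,n)=(1,-1) → π∥ = 1-1·β ≈ -3.2361, π⊥ = 1-1·β' ≈ 1.2361 ∈ [0.2, 1.8) ⇒ IN Λ
candidate 7: (m,n)=(-1,-5) → π∥ = -1-5·β ≈ -22.1803, π⊥ = -1-5·β' ≈ 0.1803 ∉ [0.2, 1.8) ⇒ out
candidate 8: (m,n)=(0,-2) → π∥ = 0-2·β ≈ -8.4721, π⊥ = 0-2·β' ≈ 0.4721 ∈ [0.2, 1.8) ⇒ IN Λ
candidate 9: (m,n)=(-2,-9) → π∥ = -2-9·β ≈ -40.1246, π⊥ = -2-9·β' ≈ 0.1246 ∉ [0.2, 1.8) ⇒ out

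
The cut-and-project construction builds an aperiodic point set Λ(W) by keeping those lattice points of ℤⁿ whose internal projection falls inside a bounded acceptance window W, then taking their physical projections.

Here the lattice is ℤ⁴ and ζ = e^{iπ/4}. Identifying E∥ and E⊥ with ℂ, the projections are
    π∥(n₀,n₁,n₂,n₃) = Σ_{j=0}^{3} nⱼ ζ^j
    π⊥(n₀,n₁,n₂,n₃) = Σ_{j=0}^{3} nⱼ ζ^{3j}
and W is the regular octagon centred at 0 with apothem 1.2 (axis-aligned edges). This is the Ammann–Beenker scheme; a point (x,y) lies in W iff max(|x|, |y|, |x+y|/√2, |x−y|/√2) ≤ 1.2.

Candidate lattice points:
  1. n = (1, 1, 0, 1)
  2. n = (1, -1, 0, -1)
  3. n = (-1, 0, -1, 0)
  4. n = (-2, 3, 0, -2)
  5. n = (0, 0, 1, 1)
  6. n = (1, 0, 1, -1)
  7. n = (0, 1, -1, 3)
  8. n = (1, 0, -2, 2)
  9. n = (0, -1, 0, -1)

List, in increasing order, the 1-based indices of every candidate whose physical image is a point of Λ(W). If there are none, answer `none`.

5

π⊥(n) = n₀ + n₁ζ³ + n₂ζ⁶ + n₃ζ⁹ where ζ = e^{iπ/4}.
#1 (1, 1, 0, 1): internal (1.00000, 1.41421); octagon support 1.70711 vs apothem 1.2 → ∉ W
#2 (1, -1, 0, -1): internal (1.00000, -1.41421); octagon support 1.70711 vs apothem 1.2 → ∉ W
#3 (-1, 0, -1, 0): internal (-1.00000, 1.00000); octagon support 1.41421 vs apothem 1.2 → ∉ W
#4 (-2, 3, 0, -2): internal (-5.53553, 0.70711); octagon support 5.53553 vs apothem 1.2 → ∉ W
#5 (0, 0, 1, 1): internal (0.70711, -0.29289); octagon support 0.70711 vs apothem 1.2 → ∈ W
#6 (1, 0, 1, -1): internal (0.29289, -1.70711); octagon support 1.70711 vs apothem 1.2 → ∉ W
#7 (0, 1, -1, 3): internal (1.41421, 3.82843); octagon support 3.82843 vs apothem 1.2 → ∉ W
#8 (1, 0, -2, 2): internal (2.41421, 3.41421); octagon support 4.12132 vs apothem 1.2 → ∉ W
#9 (0, -1, 0, -1): internal (0.00000, -1.41421); octagon support 1.41421 vs apothem 1.2 → ∉ W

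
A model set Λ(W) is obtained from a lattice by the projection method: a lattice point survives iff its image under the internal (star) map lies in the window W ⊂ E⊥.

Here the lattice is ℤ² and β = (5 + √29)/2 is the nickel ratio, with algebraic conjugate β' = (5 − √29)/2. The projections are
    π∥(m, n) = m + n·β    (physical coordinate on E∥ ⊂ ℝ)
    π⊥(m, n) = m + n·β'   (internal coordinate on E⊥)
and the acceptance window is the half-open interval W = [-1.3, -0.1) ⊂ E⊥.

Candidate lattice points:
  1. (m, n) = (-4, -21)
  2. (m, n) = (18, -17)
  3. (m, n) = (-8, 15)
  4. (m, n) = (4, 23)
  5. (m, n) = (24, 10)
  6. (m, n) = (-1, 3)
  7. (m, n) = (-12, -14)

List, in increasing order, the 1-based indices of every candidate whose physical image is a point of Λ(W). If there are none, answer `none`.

β' = (5−√29)/2 ≈ -0.1926.
candidate 1: (m,n)=(-4,-21) → π∥ = -4-21·β ≈ -113.0442, π⊥ = -4-21·β' ≈ 0.0442 ∉ [-1.3, -0.1) ⇒ out
candidate 2: (m,n)=(18,-17) → π∥ = 18-17·β ≈ -70.2739, π⊥ = 18-17·β' ≈ 21.2739 ∉ [-1.3, -0.1) ⇒ out
candidate 3: (m,n)=(-8,15) → π∥ = -8+15·β ≈ 69.8887, π⊥ = -8+15·β' ≈ -10.8887 ∉ [-1.3, -0.1) ⇒ out
candidate 4: (m,n)=(4,23) → π∥ = 4+23·β ≈ 123.4294, π⊥ = 4+23·β' ≈ -0.4294 ∈ [-1.3, -0.1) ⇒ IN Λ
candidate 5: (m,n)=(24,10) → π∥ = 24+10·β ≈ 75.9258, π⊥ = 24+10·β' ≈ 22.0742 ∉ [-1.3, -0.1) ⇒ out
candidate 6: (m,n)=(-1,3) → π∥ = -1+3·β ≈ 14.5777, π⊥ = -1+3·β' ≈ -1.5777 ∉ [-1.3, -0.1) ⇒ out
candidate 7: (m,n)=(-12,-14) → π∥ = -12-14·β ≈ -84.6962, π⊥ = -12-14·β' ≈ -9.3038 ∉ [-1.3, -0.1) ⇒ out

4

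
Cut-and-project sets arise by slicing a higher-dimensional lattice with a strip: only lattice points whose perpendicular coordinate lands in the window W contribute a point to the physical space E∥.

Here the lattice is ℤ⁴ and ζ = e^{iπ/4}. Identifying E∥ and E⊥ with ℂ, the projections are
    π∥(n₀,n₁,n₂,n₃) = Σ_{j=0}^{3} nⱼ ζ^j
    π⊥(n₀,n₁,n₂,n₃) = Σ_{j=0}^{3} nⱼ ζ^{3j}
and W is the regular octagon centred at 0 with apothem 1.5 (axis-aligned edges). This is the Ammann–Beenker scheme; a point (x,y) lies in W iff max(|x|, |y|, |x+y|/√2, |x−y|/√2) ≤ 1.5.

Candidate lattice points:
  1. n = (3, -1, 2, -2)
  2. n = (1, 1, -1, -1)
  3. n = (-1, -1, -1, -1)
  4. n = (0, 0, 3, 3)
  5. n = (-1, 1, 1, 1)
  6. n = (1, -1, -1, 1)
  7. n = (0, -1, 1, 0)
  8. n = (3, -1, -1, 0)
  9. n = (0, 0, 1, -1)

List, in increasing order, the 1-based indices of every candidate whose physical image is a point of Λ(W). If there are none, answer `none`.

With ζ = e^{iπ/4} the internal vectors are ζ^0,ζ^3,ζ^6,ζ^9.
candidate 1: n = (3, -1, 2, -2) → π⊥ ≈ (+2.292893, -4.121320); max(|x|,|y|,|x±y|/√2) = 4.535534 > 1.5 ⇒ ∉ W
candidate 2: n = (1, 1, -1, -1) → π⊥ ≈ (-0.414214, +1.000000); max(|x|,|y|,|x±y|/√2) = 1.000000 ≤ 1.5 ⇒ ∈ W
candidate 3: n = (-1, -1, -1, -1) → π⊥ ≈ (-1.000000, -0.414214); max(|x|,|y|,|x±y|/√2) = 1.000000 ≤ 1.5 ⇒ ∈ W
candidate 4: n = (0, 0, 3, 3) → π⊥ ≈ (+2.121320, -0.878680); max(|x|,|y|,|x±y|/√2) = 2.121320 > 1.5 ⇒ ∉ W
candidate 5: n = (-1, 1, 1, 1) → π⊥ ≈ (-1.000000, +0.414214); max(|x|,|y|,|x±y|/√2) = 1.000000 ≤ 1.5 ⇒ ∈ W
candidate 6: n = (1, -1, -1, 1) → π⊥ ≈ (+2.414214, +1.000000); max(|x|,|y|,|x±y|/√2) = 2.414214 > 1.5 ⇒ ∉ W
candidate 7: n = (0, -1, 1, 0) → π⊥ ≈ (+0.707107, -1.707107); max(|x|,|y|,|x±y|/√2) = 1.707107 > 1.5 ⇒ ∉ W
candidate 8: n = (3, -1, -1, 0) → π⊥ ≈ (+3.707107, +0.292893); max(|x|,|y|,|x±y|/√2) = 3.707107 > 1.5 ⇒ ∉ W
candidate 9: n = (0, 0, 1, -1) → π⊥ ≈ (-0.707107, -1.707107); max(|x|,|y|,|x±y|/√2) = 1.707107 > 1.5 ⇒ ∉ W

2, 3, 5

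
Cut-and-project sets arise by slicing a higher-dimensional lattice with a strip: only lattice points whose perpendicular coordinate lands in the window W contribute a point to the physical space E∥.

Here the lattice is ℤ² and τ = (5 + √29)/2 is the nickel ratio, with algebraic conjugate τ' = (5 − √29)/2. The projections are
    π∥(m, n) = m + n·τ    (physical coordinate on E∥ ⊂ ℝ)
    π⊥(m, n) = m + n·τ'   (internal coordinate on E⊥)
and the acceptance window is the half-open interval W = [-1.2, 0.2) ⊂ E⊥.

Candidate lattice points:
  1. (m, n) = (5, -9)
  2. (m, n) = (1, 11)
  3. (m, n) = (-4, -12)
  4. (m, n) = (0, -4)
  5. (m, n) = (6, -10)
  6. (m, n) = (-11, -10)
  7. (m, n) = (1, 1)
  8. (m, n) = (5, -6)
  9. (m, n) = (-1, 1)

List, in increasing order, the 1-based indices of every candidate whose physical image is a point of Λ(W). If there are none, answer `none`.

Numerically τ ≈ 5.192582 and τ' = −1/τ ≈ -0.192582.
[1] lift (5,-9): star map gives 6.733242; window check -1.2 ≤ 6.733242 < 0.2 is false → out
[2] lift (1,11): star map gives -1.118406; window check -1.2 ≤ -1.118406 < 0.2 is true → IN Λ
[3] lift (-4,-12): star map gives -1.689011; window check -1.2 ≤ -1.689011 < 0.2 is false → out
[4] lift (0,-4): star map gives 0.770330; window check -1.2 ≤ 0.770330 < 0.2 is false → out
[5] lift (6,-10): star map gives 7.925824; window check -1.2 ≤ 7.925824 < 0.2 is false → out
[6] lift (-11,-10): star map gives -9.074176; window check -1.2 ≤ -9.074176 < 0.2 is false → out
[7] lift (1,1): star map gives 0.807418; window check -1.2 ≤ 0.807418 < 0.2 is false → out
[8] lift (5,-6): star map gives 6.155494; window check -1.2 ≤ 6.155494 < 0.2 is false → out
[9] lift (-1,1): star map gives -1.192582; window check -1.2 ≤ -1.192582 < 0.2 is true → IN Λ

2, 9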